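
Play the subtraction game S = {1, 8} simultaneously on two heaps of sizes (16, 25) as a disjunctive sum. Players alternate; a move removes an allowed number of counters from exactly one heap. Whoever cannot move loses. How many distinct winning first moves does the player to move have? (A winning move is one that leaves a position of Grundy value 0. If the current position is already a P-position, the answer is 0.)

0

All heaps use S = {1, 8}:
G(0) = 0
G(1) = mex{0} = 1
G(2) = mex{1} = 0
G(3) = mex{0} = 1
G(4) = mex{1} = 0
G(5) = mex{0} = 1
G(6) = mex{1} = 0
G(7) = mex{0} = 1
G(8) = mex{1,0} = 2
G(9) = mex{2,1} = 0
G(10) = mex{0,0} = 1
G(11) = mex{1,1} = 0
G(12) = mex{0,0} = 1
G(13) = mex{1,1} = 0
G(14) = mex{0,0} = 1
G(15) = mex{1,1} = 0
G(16) = mex{0,2} = 1
G(17) = mex{1,0} = 2
G(18) = mex{2,1} = 0
G(19) = mex{0,0} = 1
G(20) = mex{1,1} = 0
G(21) = mex{0,0} = 1
G(22) = mex{1,1} = 0
G(23) = mex{0,0} = 1
G(24) = mex{1,1} = 0
G(25) = mex{0,2} = 1
Heap A: G(16) = 1.
Heap B: G(25) = 1.
Combined Grundy value = 1 ⊕ 1 = 0.
A winning move leaves total XOR = 0, i.e. changes one component's Grundy value g to g ⊕ X where X is the current total.
Heap A: target g' = 1⊕0 = 1, but every legal move changes the Grundy value (mex property), so 0 moves.
Heap B: target g' = 1⊕0 = 1, but every legal move changes the Grundy value (mex property), so 0 moves.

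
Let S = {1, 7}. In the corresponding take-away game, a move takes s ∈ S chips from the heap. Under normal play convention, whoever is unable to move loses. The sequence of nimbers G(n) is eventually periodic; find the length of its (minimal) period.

n :  0  1  2  3  4  5  6  7  8  9 10 11 12 13 14
G :  0  1  0  1  0  1  0  1  0  1  0  1  0  1  0
G(n+2) = G(n) holds for n = 0,…,6 (a full window of length max(S) = 7), so the sequence is purely periodic with period 2.

2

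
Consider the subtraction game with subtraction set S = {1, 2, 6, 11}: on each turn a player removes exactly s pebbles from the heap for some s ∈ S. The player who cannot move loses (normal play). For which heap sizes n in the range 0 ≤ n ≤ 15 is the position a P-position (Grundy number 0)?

0, 3, 7, 10, 15

n :  0  1  2  3  4  5  6  7  8  9 10 11 12 13 14 15
G :  0  1  2  0  1  2  3  0  1  2  0  1  2  3  4  0
P-positions are exactly the n with G(n) = 0.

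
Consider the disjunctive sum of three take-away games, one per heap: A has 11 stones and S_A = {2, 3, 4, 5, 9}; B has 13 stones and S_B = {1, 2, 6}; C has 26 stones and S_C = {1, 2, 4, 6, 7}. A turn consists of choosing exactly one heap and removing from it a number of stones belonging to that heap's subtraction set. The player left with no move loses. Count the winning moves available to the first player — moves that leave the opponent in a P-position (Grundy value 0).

Heap A, S = {2, 3, 4, 5, 9}:
n :  0  1  2  3  4  5  6  7  8  9 10 11
G :  0  0  1  1  2  2  3  0  0  1  1  2
G_A(11) = 2.
Heap B, S = {1, 2, 6}:
G(0) = 0
G(1) = mex{0} = 1
G(2) = mex{1,0} = 2
G(3) = mex{2,1} = 0
G(4) = mex{0,2} = 1
G(5) = mex{1,0} = 2
G(6) = mex{2,1,0} = 3
G(7) = mex{3,2,1} = 0
G(8) = mex{0,3,2} = 1
G(9) = mex{1,0,0} = 2
G(10) = mex{2,1,1} = 0
G(11) = mex{0,2,2} = 1
G(12) = mex{1,0,3} = 2
G(13) = mex{2,1,0} = 3
G_B(13) = 3.
Heap C, S = {1, 2, 4, 6, 7}:
G(0) = 0
G(1) = mex{0} = 1
G(2) = mex{1,0} = 2
G(3) = mex{2,1} = 0
G(4) = mex{0,2,0} = 1
G(5) = mex{1,0,1} = 2
G(6) = mex{2,1,2,0} = 3
G(7) = mex{3,2,0,1,0} = 4
G(8) = mex{4,3,1,2,1} = 0
G(9) = mex{0,4,2,0,2} = 1
G(10) = mex{1,0,3,1,0} = 2
G(11) = mex{2,1,4,2,1} = 0
G(12) = mex{0,2,0,3,2} = 1
G(13) = mex{1,0,1,4,3} = 2
G(14) = mex{2,1,2,0,4} = 3
G(15) = mex{3,2,0,1,0} = 4
G(16) = mex{4,3,1,2,1} = 0
G(17) = mex{0,4,2,0,2} = 1
G(18) = mex{1,0,3,1,0} = 2
G(19) = mex{2,1,4,2,1} = 0
G(20) = mex{0,2,0,3,2} = 1
G(21) = mex{1,0,1,4,3} = 2
G(22) = mex{2,1,2,0,4} = 3
G(23) = mex{3,2,0,1,0} = 4
G(24) = mex{4,3,1,2,1} = 0
G(25) = mex{0,4,2,0,2} = 1
G(26) = mex{1,0,3,1,0} = 2
G_C(26) = 2.
Combined Grundy value = 2 ⊕ 3 ⊕ 2 = 3.
A winning move leaves total XOR = 0, i.e. changes one component's Grundy value g to g ⊕ X where X is the current total.
Heap A: need g' = 2⊕3 = 1. Options: 11−2→G=1, 11−3→G=0, 11−4→G=0, 11−5→G=3, 11−9→G=1. Hits: 2.
Heap B: need g' = 3⊕3 = 0. Options: 13−1→G=2, 13−2→G=1, 13−6→G=0. Hits: 1.
Heap C: need g' = 2⊕3 = 1. Options: 26−1→G=1, 26−2→G=0, 26−4→G=3, 26−6→G=1, 26−7→G=0. Hits: 2.

5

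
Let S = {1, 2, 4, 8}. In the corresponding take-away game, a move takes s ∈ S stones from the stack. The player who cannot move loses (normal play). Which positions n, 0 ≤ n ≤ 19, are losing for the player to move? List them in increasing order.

n :  0  1  2  3  4  5  6  7  8  9 10 11 12 13 14 15 16 17 18 19
G :  0  1  2  0  1  2  0  1  2  0  1  2  0  1  2  0  1  2  0  1
P-positions are exactly the n with G(n) = 0.

0, 3, 6, 9, 12, 15, 18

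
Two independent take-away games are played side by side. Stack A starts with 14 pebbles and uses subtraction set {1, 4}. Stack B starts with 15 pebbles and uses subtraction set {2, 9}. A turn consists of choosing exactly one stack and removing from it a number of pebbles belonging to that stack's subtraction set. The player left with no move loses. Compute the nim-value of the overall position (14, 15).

2

Stack A, S = {1, 4}:
n :  0  1  2  3  4  5  6  7  8  9 10 11 12 13 14
G :  0  1  0  1  2  0  1  0  1  2  0  1  0  1  2
G_A(14) = 2.
Stack B, S = {2, 9}:
n :  0  1  2  3  4  5  6  7  8  9 10 11 12 13 14 15
G :  0  0  1  1  0  0  1  1  0  2  1  0  0  1  1  0
G_B(15) = 0.
Combined Grundy value = 2 ⊕ 0 = 2.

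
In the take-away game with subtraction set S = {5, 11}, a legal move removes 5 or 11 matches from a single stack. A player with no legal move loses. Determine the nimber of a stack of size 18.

G(0) = 0
G(1) = mex{} = 0
G(2) = mex{} = 0
G(3) = mex{} = 0
G(4) = mex{} = 0
G(5) = mex{0} = 1
G(6) = mex{0} = 1
G(7) = mex{0} = 1
G(8) = mex{0} = 1
G(9) = mex{0} = 1
G(10) = mex{1} = 0
G(11) = mex{1,0} = 2
G(12) = mex{1,0} = 2
G(13) = mex{1,0} = 2
G(14) = mex{1,0} = 2
G(15) = mex{0,0} = 1
G(16) = mex{2,1} = 0
G(17) = mex{2,1} = 0
G(18) = mex{2,1} = 0

0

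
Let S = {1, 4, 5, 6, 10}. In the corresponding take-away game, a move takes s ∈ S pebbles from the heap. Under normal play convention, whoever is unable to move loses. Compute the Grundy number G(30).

G(0) = 0
G(1) = mex{0} = 1
G(2) = mex{1} = 0
G(3) = mex{0} = 1
G(4) = mex{1,0} = 2
G(5) = mex{2,1,0} = 3
G(6) = mex{3,0,1,0} = 2
G(7) = mex{2,1,0,1} = 3
G(8) = mex{3,2,1,0} = 4
G(9) = mex{4,3,2,1} = 0
G(10) = mex{0,2,3,2,0} = 1
G(11) = mex{1,3,2,3,1} = 0
G(12) = mex{0,4,3,2,0} = 1
G(13) = mex{1,0,4,3,1} = 2
G(14) = mex{2,1,0,4,2} = 3
G(15) = mex{3,0,1,0,3} = 2
G(16) = mex{2,1,0,1,2} = 3
G(17) = mex{3,2,1,0,3} = 4
G(18) = mex{4,3,2,1,4} = 0
G(19) = mex{0,2,3,2,0} = 1
G(20) = mex{1,3,2,3,1} = 0
G(21) = mex{0,4,3,2,0} = 1
G(22) = mex{1,0,4,3,1} = 2
G(23) = mex{2,1,0,4,2} = 3
G(24) = mex{3,0,1,0,3} = 2
G(25) = mex{2,1,0,1,2} = 3
G(26) = mex{3,2,1,0,3} = 4
G(27) = mex{4,3,2,1,4} = 0
G(28) = mex{0,2,3,2,0} = 1
G(29) = mex{1,3,2,3,1} = 0
G(30) = mex{0,4,3,2,0} = 1

1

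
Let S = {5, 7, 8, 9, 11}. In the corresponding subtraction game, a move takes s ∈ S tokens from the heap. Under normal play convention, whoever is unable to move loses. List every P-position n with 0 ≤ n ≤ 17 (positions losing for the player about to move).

0, 1, 2, 3, 4, 16, 17

n :  0  1  2  3  4  5  6  7  8  9 10 11 12 13 14 15 16 17
G :  0  0  0  0  0  1  1  1  1  1  2  2  2  2  2  3  0  0
P-positions are exactly the n with G(n) = 0.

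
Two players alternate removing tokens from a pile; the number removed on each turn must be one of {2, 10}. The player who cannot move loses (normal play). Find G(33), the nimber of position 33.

0

G(0) = 0
G(1) = mex{} = 0
G(2) = mex{0} = 1
G(3) = mex{0} = 1
G(4) = mex{1} = 0
G(5) = mex{1} = 0
G(6) = mex{0} = 1
G(7) = mex{0} = 1
G(8) = mex{1} = 0
G(9) = mex{1} = 0
G(10) = mex{0,0} = 1
G(11) = mex{0,0} = 1
G(12) = mex{1,1} = 0
G(13) = mex{1,1} = 0
G(14) = mex{0,0} = 1
G(15) = mex{0,0} = 1
G(16) = mex{1,1} = 0
G(17) = mex{1,1} = 0
G(18) = mex{0,0} = 1
G(19) = mex{0,0} = 1
G(20) = mex{1,1} = 0
G(21) = mex{1,1} = 0
G(22) = mex{0,0} = 1
G(23) = mex{0,0} = 1
G(24) = mex{1,1} = 0
G(25) = mex{1,1} = 0
G(26) = mex{0,0} = 1
G(27) = mex{0,0} = 1
G(28) = mex{1,1} = 0
G(29) = mex{1,1} = 0
G(30) = mex{0,0} = 1
G(31) = mex{0,0} = 1
G(32) = mex{1,1} = 0
G(33) = mex{1,1} = 0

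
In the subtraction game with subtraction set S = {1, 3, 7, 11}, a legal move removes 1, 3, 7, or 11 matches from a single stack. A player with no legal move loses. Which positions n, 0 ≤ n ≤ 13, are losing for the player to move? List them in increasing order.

n :  0  1  2  3  4  5  6  7  8  9 10 11 12 13
G :  0  1  0  1  0  1  0  1  0  1  0  1  0  1
P-positions are exactly the n with G(n) = 0.

0, 2, 4, 6, 8, 10, 12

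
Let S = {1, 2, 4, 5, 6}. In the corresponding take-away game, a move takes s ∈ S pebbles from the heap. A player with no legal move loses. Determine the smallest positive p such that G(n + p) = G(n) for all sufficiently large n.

10

n :  0  1  2  3  4  5  6  7  8  9 10 11 12 13 14 15 16 17 18 19 20 21
G :  0  1  2  0  1  2  3  4  5  3  0  1  2  0  1  2  3  4  5  3  0  1
G(n+10) = G(n) holds for n = 0,…,5 (a full window of length max(S) = 6), so the sequence is purely periodic with period 10.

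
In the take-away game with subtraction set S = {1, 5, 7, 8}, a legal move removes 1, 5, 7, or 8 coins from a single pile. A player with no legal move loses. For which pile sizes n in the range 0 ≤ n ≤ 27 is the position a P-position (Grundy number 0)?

G(0) = 0
G(1) = mex{0} = 1
G(2) = mex{1} = 0
G(3) = mex{0} = 1
G(4) = mex{1} = 0
G(5) = mex{0,0} = 1
G(6) = mex{1,1} = 0
G(7) = mex{0,0,0} = 1
G(8) = mex{1,1,1,0} = 2
G(9) = mex{2,0,0,1} = 3
G(10) = mex{3,1,1,0} = 2
G(11) = mex{2,0,0,1} = 3
G(12) = mex{3,1,1,0} = 2
G(13) = mex{2,2,0,1} = 3
G(14) = mex{3,3,1,0} = 2
G(15) = mex{2,2,2,1} = 0
G(16) = mex{0,3,3,2} = 1
G(17) = mex{1,2,2,3} = 0
G(18) = mex{0,3,3,2} = 1
G(19) = mex{1,2,2,3} = 0
G(20) = mex{0,0,3,2} = 1
G(21) = mex{1,1,2,3} = 0
G(22) = mex{0,0,0,2} = 1
G(23) = mex{1,1,1,0} = 2
G(24) = mex{2,0,0,1} = 3
G(25) = mex{3,1,1,0} = 2
G(26) = mex{2,0,0,1} = 3
G(27) = mex{3,1,1,0} = 2
P-positions are exactly the n with G(n) = 0.

0, 2, 4, 6, 15, 17, 19, 21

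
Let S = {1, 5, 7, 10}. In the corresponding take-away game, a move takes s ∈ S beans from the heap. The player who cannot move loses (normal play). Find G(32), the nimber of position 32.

3

n :  0  1  2  3  4  5  6  7  8  9 10 11 12 13 14 15 16 17 18 19 20 21 22 23 24 25 26 27 28 29 30 31 32
G :  0  1  0  1  0  1  0  1  0  1  2  3  2  3  2  3  2  0  1  0  1  0  1  0  1  0  1  2  3  2  3  2  3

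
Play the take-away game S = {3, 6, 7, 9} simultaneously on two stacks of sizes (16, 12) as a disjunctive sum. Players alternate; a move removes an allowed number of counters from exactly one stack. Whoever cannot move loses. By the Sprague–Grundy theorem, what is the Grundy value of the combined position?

All stacks use S = {3, 6, 7, 9}:
G(0) = 0
G(1) = mex{} = 0
G(2) = mex{} = 0
G(3) = mex{0} = 1
G(4) = mex{0} = 1
G(5) = mex{0} = 1
G(6) = mex{1,0} = 2
G(7) = mex{1,0,0} = 2
G(8) = mex{1,0,0} = 2
G(9) = mex{2,1,0,0} = 3
G(10) = mex{2,1,1,0} = 3
G(11) = mex{2,1,1,0} = 3
G(12) = mex{3,2,1,1} = 0
G(13) = mex{3,2,2,1} = 0
G(14) = mex{3,2,2,1} = 0
G(15) = mex{0,3,2,2} = 1
G(16) = mex{0,3,3,2} = 1
Stack A: G(16) = 1.
Stack B: G(12) = 0.
Combined Grundy value = 1 ⊕ 0 = 1.

1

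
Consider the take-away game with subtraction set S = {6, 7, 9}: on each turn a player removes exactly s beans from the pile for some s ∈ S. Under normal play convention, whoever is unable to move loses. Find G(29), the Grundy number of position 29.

2

n :  0  1  2  3  4  5  6  7  8  9 10 11 12 13 14 15 16 17 18 19 20 21 22 23 24 25 26 27 28 29
G :  0  0  0  0  0  0  1  1  1  1  1  1  2  2  2  0  0  0  0  0  0  1  1  1  1  1  1  2  2  2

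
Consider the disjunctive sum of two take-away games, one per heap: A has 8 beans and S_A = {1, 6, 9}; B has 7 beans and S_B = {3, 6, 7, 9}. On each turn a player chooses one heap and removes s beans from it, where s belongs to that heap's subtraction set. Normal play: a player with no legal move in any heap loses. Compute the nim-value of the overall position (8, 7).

Heap A, S = {1, 6, 9}:
G(0) = 0
G(1) = mex{0} = 1
G(2) = mex{1} = 0
G(3) = mex{0} = 1
G(4) = mex{1} = 0
G(5) = mex{0} = 1
G(6) = mex{1,0} = 2
G(7) = mex{2,1} = 0
G(8) = mex{0,0} = 1
G_A(8) = 1.
Heap B, S = {3, 6, 7, 9}:
G(0) = 0
G(1) = mex{} = 0
G(2) = mex{} = 0
G(3) = mex{0} = 1
G(4) = mex{0} = 1
G(5) = mex{0} = 1
G(6) = mex{1,0} = 2
G(7) = mex{1,0,0} = 2
G_B(7) = 2.
Combined Grundy value = 1 ⊕ 2 = 3.

3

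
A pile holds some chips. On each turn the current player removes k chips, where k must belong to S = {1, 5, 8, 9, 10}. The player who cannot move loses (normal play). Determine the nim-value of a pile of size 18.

1

n :  0  1  2  3  4  5  6  7  8  9 10 11 12 13 14 15 16 17 18
G :  0  1  0  1  0  1  0  1  2  3  2  3  2  3  2  3  4  0  1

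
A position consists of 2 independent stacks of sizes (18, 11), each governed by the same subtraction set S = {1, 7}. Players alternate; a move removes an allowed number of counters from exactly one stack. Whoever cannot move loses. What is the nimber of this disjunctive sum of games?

1

All stacks use S = {1, 7}:
G(0) = 0
G(1) = mex{0} = 1
G(2) = mex{1} = 0
G(3) = mex{0} = 1
G(4) = mex{1} = 0
G(5) = mex{0} = 1
G(6) = mex{1} = 0
G(7) = mex{0,0} = 1
G(8) = mex{1,1} = 0
G(9) = mex{0,0} = 1
G(10) = mex{1,1} = 0
G(11) = mex{0,0} = 1
G(12) = mex{1,1} = 0
G(13) = mex{0,0} = 1
G(14) = mex{1,1} = 0
G(15) = mex{0,0} = 1
G(16) = mex{1,1} = 0
G(17) = mex{0,0} = 1
G(18) = mex{1,1} = 0
Stack A: G(18) = 0.
Stack B: G(11) = 1.
Combined Grundy value = 0 ⊕ 1 = 1.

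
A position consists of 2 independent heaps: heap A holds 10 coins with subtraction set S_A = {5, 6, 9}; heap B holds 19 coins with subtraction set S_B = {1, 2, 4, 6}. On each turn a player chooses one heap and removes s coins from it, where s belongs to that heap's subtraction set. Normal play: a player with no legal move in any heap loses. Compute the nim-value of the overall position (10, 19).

Heap A, S = {5, 6, 9}:
n :  0  1  2  3  4  5  6  7  8  9 10
G :  0  0  0  0  0  1  1  1  1  1  2
G_A(10) = 2.
Heap B, S = {1, 2, 4, 6}:
G(0) = 0
G(1) = mex{0} = 1
G(2) = mex{1,0} = 2
G(3) = mex{2,1} = 0
G(4) = mex{0,2,0} = 1
G(5) = mex{1,0,1} = 2
G(6) = mex{2,1,2,0} = 3
G(7) = mex{3,2,0,1} = 4
G(8) = mex{4,3,1,2} = 0
G(9) = mex{0,4,2,0} = 1
G(10) = mex{1,0,3,1} = 2
G(11) = mex{2,1,4,2} = 0
G(12) = mex{0,2,0,3} = 1
G(13) = mex{1,0,1,4} = 2
G(14) = mex{2,1,2,0} = 3
G(15) = mex{3,2,0,1} = 4
G(16) = mex{4,3,1,2} = 0
G(17) = mex{0,4,2,0} = 1
G(18) = mex{1,0,3,1} = 2
G(19) = mex{2,1,4,2} = 0
G_B(19) = 0.
Combined Grundy value = 2 ⊕ 0 = 2.

2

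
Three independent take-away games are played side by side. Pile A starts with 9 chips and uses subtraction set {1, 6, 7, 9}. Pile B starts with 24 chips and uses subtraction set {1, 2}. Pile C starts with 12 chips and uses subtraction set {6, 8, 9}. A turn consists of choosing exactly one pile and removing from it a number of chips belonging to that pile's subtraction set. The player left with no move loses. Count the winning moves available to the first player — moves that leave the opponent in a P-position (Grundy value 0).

Pile A, S = {1, 6, 7, 9}:
G(0) = 0
G(1) = mex{0} = 1
G(2) = mex{1} = 0
G(3) = mex{0} = 1
G(4) = mex{1} = 0
G(5) = mex{0} = 1
G(6) = mex{1,0} = 2
G(7) = mex{2,1,0} = 3
G(8) = mex{3,0,1} = 2
G(9) = mex{2,1,0,0} = 3
G_A(9) = 3.
Pile B, S = {1, 2}:
G(0) = 0
G(1) = mex{0} = 1
G(2) = mex{1,0} = 2
G(3) = mex{2,1} = 0
G(4) = mex{0,2} = 1
G(5) = mex{1,0} = 2
G(6) = mex{2,1} = 0
G(7) = mex{0,2} = 1
G(8) = mex{1,0} = 2
G(9) = mex{2,1} = 0
G(10) = mex{0,2} = 1
G(11) = mex{1,0} = 2
G(12) = mex{2,1} = 0
G(13) = mex{0,2} = 1
G(14) = mex{1,0} = 2
G(15) = mex{2,1} = 0
G(16) = mex{0,2} = 1
G(17) = mex{1,0} = 2
G(18) = mex{2,1} = 0
G(19) = mex{0,2} = 1
G(20) = mex{1,0} = 2
G(21) = mex{2,1} = 0
G(22) = mex{0,2} = 1
G(23) = mex{1,0} = 2
G(24) = mex{2,1} = 0
G_B(24) = 0.
Pile C, S = {6, 8, 9}:
n :  0  1  2  3  4  5  6  7  8  9 10 11 12
G :  0  0  0  0  0  0  1  1  1  1  1  1  2
G_C(12) = 2.
Combined Grundy value = 3 ⊕ 0 ⊕ 2 = 1.
A winning move leaves total XOR = 0, i.e. changes one component's Grundy value g to g ⊕ X where X is the current total.
Pile A: need g' = 3⊕1 = 2. Options: 9−1→G=2, 9−6→G=1, 9−7→G=0, 9−9→G=0. Hits: 1.
Pile B: need g' = 0⊕1 = 1. Options: 24−1→G=2, 24−2→G=1. Hits: 1.
Pile C: need g' = 2⊕1 = 3. Options: 12−6→G=1, 12−8→G=0, 12−9→G=0. Hits: 0.

2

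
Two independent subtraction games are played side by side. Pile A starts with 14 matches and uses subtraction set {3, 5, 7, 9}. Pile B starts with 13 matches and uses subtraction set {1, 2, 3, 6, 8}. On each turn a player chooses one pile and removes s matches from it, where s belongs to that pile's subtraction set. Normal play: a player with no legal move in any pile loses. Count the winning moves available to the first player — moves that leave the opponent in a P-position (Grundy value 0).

0

Pile A, S = {3, 5, 7, 9}:
G(0) = 0
G(1) = mex{} = 0
G(2) = mex{} = 0
G(3) = mex{0} = 1
G(4) = mex{0} = 1
G(5) = mex{0,0} = 1
G(6) = mex{1,0} = 2
G(7) = mex{1,0,0} = 2
G(8) = mex{1,1,0} = 2
G(9) = mex{2,1,0,0} = 3
G(10) = mex{2,1,1,0} = 3
G(11) = mex{2,2,1,0} = 3
G(12) = mex{3,2,1,1} = 0
G(13) = mex{3,2,2,1} = 0
G(14) = mex{3,3,2,1} = 0
G_A(14) = 0.
Pile B, S = {1, 2, 3, 6, 8}:
n :  0  1  2  3  4  5  6  7  8  9 10 11 12 13
G :  0  1  2  3  0  1  2  3  4  0  1  2  3  0
G_B(13) = 0.
Combined Grundy value = 0 ⊕ 0 = 0.
A winning move leaves total XOR = 0, i.e. changes one component's Grundy value g to g ⊕ X where X is the current total.
Pile A: target g' = 0⊕0 = 0, but every legal move changes the Grundy value (mex property), so 0 moves.
Pile B: target g' = 0⊕0 = 0, but every legal move changes the Grundy value (mex property), so 0 moves.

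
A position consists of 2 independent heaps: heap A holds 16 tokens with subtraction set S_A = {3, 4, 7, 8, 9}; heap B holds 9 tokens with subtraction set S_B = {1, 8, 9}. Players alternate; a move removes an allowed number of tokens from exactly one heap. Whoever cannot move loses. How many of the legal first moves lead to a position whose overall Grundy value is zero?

2

Heap A, S = {3, 4, 7, 8, 9}:
G(0) = 0
G(1) = mex{} = 0
G(2) = mex{} = 0
G(3) = mex{0} = 1
G(4) = mex{0,0} = 1
G(5) = mex{0,0} = 1
G(6) = mex{1,0} = 2
G(7) = mex{1,1,0} = 2
G(8) = mex{1,1,0,0} = 2
G(9) = mex{2,1,0,0,0} = 3
G(10) = mex{2,2,1,0,0} = 3
G(11) = mex{2,2,1,1,0} = 3
G(12) = mex{3,2,1,1,1} = 0
G(13) = mex{3,3,2,1,1} = 0
G(14) = mex{3,3,2,2,1} = 0
G(15) = mex{0,3,2,2,2} = 1
G(16) = mex{0,0,3,2,2} = 1
G_A(16) = 1.
Heap B, S = {1, 8, 9}:
n : 0 1 2 3 4 5 6 7 8 9
G : 0 1 0 1 0 1 0 1 2 3
G_B(9) = 3.
Combined Grundy value = 1 ⊕ 3 = 2.
A winning move leaves total XOR = 0, i.e. changes one component's Grundy value g to g ⊕ X where X is the current total.
Heap A: need g' = 1⊕2 = 3. Options: 16−3→G=0, 16−4→G=0, 16−7→G=3, 16−8→G=2, 16−9→G=2. Hits: 1.
Heap B: need g' = 3⊕2 = 1. Options: 9−1→G=2, 9−8→G=1, 9−9→G=0. Hits: 1.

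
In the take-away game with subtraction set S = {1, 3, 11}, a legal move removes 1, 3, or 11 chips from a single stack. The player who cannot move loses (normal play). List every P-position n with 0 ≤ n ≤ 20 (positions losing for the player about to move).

n :  0  1  2  3  4  5  6  7  8  9 10 11 12 13 14 15 16 17 18 19 20
G :  0  1  0  1  0  1  0  1  0  1  0  1  0  1  0  1  0  1  0  1  0
P-positions are exactly the n with G(n) = 0.

0, 2, 4, 6, 8, 10, 12, 14, 16, 18, 20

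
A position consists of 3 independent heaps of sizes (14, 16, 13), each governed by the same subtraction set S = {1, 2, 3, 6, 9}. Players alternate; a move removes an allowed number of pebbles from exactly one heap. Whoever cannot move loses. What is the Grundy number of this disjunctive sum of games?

3

All heaps use S = {1, 2, 3, 6, 9}:
n :  0  1  2  3  4  5  6  7  8  9 10 11 12 13 14 15 16
G :  0  1  2  3  0  1  2  3  0  1  2  3  0  1  2  3  0
Heap A: G(14) = 2.
Heap B: G(16) = 0.
Heap C: G(13) = 1.
Combined Grundy value = 2 ⊕ 0 ⊕ 1 = 3.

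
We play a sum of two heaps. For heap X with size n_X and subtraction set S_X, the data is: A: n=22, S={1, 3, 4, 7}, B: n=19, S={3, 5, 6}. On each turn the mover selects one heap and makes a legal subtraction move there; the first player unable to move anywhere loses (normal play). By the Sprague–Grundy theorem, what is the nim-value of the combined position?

Heap A, S = {1, 3, 4, 7}:
n :  0  1  2  3  4  5  6  7  8  9 10 11 12 13 14 15 16 17 18 19 20 21 22
G :  0  1  0  1  2  3  2  3  0  1  0  1  2  3  2  3  0  1  0  1  2  3  2
G_A(22) = 2.
Heap B, S = {3, 5, 6}:
n :  0  1  2  3  4  5  6  7  8  9 10 11 12 13 14 15 16 17 18 19
G :  0  0  0  1  1  1  2  2  2  0  0  0  1  1  1  2  2  2  0  0
G_B(19) = 0.
Combined Grundy value = 2 ⊕ 0 = 2.

2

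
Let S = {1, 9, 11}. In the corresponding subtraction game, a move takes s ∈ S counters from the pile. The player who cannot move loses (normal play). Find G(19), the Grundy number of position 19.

G(0) = 0
G(1) = mex{0} = 1
G(2) = mex{1} = 0
G(3) = mex{0} = 1
G(4) = mex{1} = 0
G(5) = mex{0} = 1
G(6) = mex{1} = 0
G(7) = mex{0} = 1
G(8) = mex{1} = 0
G(9) = mex{0,0} = 1
G(10) = mex{1,1} = 0
G(11) = mex{0,0,0} = 1
G(12) = mex{1,1,1} = 0
G(13) = mex{0,0,0} = 1
G(14) = mex{1,1,1} = 0
G(15) = mex{0,0,0} = 1
G(16) = mex{1,1,1} = 0
G(17) = mex{0,0,0} = 1
G(18) = mex{1,1,1} = 0
G(19) = mex{0,0,0} = 1

1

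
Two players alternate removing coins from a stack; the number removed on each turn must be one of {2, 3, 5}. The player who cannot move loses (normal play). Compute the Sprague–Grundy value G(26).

n :  0  1  2  3  4  5  6  7  8  9 10 11 12 13 14 15 16 17 18 19 20 21 22 23 24 25 26
G :  0  0  1  1  2  2  3  0  0  1  1  2  2  3  0  0  1  1  2  2  3  0  0  1  1  2  2

2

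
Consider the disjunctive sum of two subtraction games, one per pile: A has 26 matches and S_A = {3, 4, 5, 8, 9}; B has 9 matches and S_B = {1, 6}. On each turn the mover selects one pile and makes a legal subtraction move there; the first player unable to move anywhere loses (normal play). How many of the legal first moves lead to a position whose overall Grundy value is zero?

Pile A, S = {3, 4, 5, 8, 9}:
n :  0  1  2  3  4  5  6  7  8  9 10 11 12 13 14 15 16 17 18 19 20 21 22 23 24 25 26
G :  0  0  0  1  1  1  2  2  2  3  3  3  0  0  0  1  1  1  2  2  2  3  3  3  0  0  0
G_A(26) = 0.
Pile B, S = {1, 6}:
n : 0 1 2 3 4 5 6 7 8 9
G : 0 1 0 1 0 1 2 0 1 0
G_B(9) = 0.
Combined Grundy value = 0 ⊕ 0 = 0.
A winning move leaves total XOR = 0, i.e. changes one component's Grundy value g to g ⊕ X where X is the current total.
Pile A: target g' = 0⊕0 = 0, but every legal move changes the Grundy value (mex property), so 0 moves.
Pile B: target g' = 0⊕0 = 0, but every legal move changes the Grundy value (mex property), so 0 moves.

0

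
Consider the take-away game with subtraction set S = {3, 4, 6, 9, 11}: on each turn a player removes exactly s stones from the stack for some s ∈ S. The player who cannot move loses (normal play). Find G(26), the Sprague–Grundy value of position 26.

4

n :  0  1  2  3  4  5  6  7  8  9 10 11 12 13 14 15 16 17 18 19 20 21 22 23 24 25 26
G :  0  0  0  1  1  1  2  2  2  3  3  3  4  4  0  0  0  1  1  1  2  2  2  3  3  3  4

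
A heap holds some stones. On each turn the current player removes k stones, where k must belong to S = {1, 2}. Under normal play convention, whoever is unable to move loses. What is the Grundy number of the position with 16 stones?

G(0) = 0
G(1) = mex{0} = 1
G(2) = mex{1,0} = 2
G(3) = mex{2,1} = 0
G(4) = mex{0,2} = 1
G(5) = mex{1,0} = 2
G(6) = mex{2,1} = 0
G(7) = mex{0,2} = 1
G(8) = mex{1,0} = 2
G(9) = mex{2,1} = 0
G(10) = mex{0,2} = 1
G(11) = mex{1,0} = 2
G(12) = mex{2,1} = 0
G(13) = mex{0,2} = 1
G(14) = mex{1,0} = 2
G(15) = mex{2,1} = 0
G(16) = mex{0,2} = 1

1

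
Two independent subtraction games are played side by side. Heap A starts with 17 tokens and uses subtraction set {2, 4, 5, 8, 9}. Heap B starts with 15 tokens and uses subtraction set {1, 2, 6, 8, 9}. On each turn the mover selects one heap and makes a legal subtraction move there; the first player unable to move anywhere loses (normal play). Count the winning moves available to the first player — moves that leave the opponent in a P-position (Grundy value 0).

Heap A, S = {2, 4, 5, 8, 9}:
G(0) = 0
G(1) = mex{} = 0
G(2) = mex{0} = 1
G(3) = mex{0} = 1
G(4) = mex{1,0} = 2
G(5) = mex{1,0,0} = 2
G(6) = mex{2,1,0} = 3
G(7) = mex{2,1,1} = 0
G(8) = mex{3,2,1,0} = 4
G(9) = mex{0,2,2,0,0} = 1
G(10) = mex{4,3,2,1,0} = 5
G(11) = mex{1,0,3,1,1} = 2
G(12) = mex{5,4,0,2,1} = 3
G(13) = mex{2,1,4,2,2} = 0
G(14) = mex{3,5,1,3,2} = 0
G(15) = mex{0,2,5,0,3} = 1
G(16) = mex{0,3,2,4,0} = 1
G(17) = mex{1,0,3,1,4} = 2
G_A(17) = 2.
Heap B, S = {1, 2, 6, 8, 9}:
n :  0  1  2  3  4  5  6  7  8  9 10 11 12 13 14 15
G :  0  1  2  0  1  2  3  0  1  2  0  1  2  3  0  1
G_B(15) = 1.
Combined Grundy value = 2 ⊕ 1 = 3.
A winning move leaves total XOR = 0, i.e. changes one component's Grundy value g to g ⊕ X where X is the current total.
Heap A: need g' = 2⊕3 = 1. Options: 17−2→G=1, 17−4→G=0, 17−5→G=3, 17−8→G=1, 17−9→G=4. Hits: 2.
Heap B: need g' = 1⊕3 = 2. Options: 15−1→G=0, 15−2→G=3, 15−6→G=2, 15−8→G=0, 15−9→G=3. Hits: 1.

3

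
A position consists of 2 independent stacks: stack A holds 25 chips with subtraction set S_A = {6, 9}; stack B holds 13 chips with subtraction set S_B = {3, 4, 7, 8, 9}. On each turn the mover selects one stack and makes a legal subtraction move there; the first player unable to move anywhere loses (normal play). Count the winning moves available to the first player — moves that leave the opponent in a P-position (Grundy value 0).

Stack A, S = {6, 9}:
G(0) = 0
G(1) = mex{} = 0
G(2) = mex{} = 0
G(3) = mex{} = 0
G(4) = mex{} = 0
G(5) = mex{} = 0
G(6) = mex{0} = 1
G(7) = mex{0} = 1
G(8) = mex{0} = 1
G(9) = mex{0,0} = 1
G(10) = mex{0,0} = 1
G(11) = mex{0,0} = 1
G(12) = mex{1,0} = 2
G(13) = mex{1,0} = 2
G(14) = mex{1,0} = 2
G(15) = mex{1,1} = 0
G(16) = mex{1,1} = 0
G(17) = mex{1,1} = 0
G(18) = mex{2,1} = 0
G(19) = mex{2,1} = 0
G(20) = mex{2,1} = 0
G(21) = mex{0,2} = 1
G(22) = mex{0,2} = 1
G(23) = mex{0,2} = 1
G(24) = mex{0,0} = 1
G(25) = mex{0,0} = 1
G_A(25) = 1.
Stack B, S = {3, 4, 7, 8, 9}:
G(0) = 0
G(1) = mex{} = 0
G(2) = mex{} = 0
G(3) = mex{0} = 1
G(4) = mex{0,0} = 1
G(5) = mex{0,0} = 1
G(6) = mex{1,0} = 2
G(7) = mex{1,1,0} = 2
G(8) = mex{1,1,0,0} = 2
G(9) = mex{2,1,0,0,0} = 3
G(10) = mex{2,2,1,0,0} = 3
G(11) = mex{2,2,1,1,0} = 3
G(12) = mex{3,2,1,1,1} = 0
G(13) = mex{3,3,2,1,1} = 0
G_B(13) = 0.
Combined Grundy value = 1 ⊕ 0 = 1.
A winning move leaves total XOR = 0, i.e. changes one component's Grundy value g to g ⊕ X where X is the current total.
Stack A: need g' = 1⊕1 = 0. Options: 25−6→G=0, 25−9→G=0. Hits: 2.
Stack B: need g' = 0⊕1 = 1. Options: 13−3→G=3, 13−4→G=3, 13−7→G=2, 13−8→G=1, 13−9→G=1. Hits: 2.

4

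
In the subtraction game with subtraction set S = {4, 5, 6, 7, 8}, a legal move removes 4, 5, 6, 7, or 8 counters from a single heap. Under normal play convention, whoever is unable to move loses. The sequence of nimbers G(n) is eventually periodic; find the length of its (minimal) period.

12

G(0) = 0
G(1) = mex{} = 0
G(2) = mex{} = 0
G(3) = mex{} = 0
G(4) = mex{0} = 1
G(5) = mex{0,0} = 1
G(6) = mex{0,0,0} = 1
G(7) = mex{0,0,0,0} = 1
G(8) = mex{1,0,0,0,0} = 2
G(9) = mex{1,1,0,0,0} = 2
G(10) = mex{1,1,1,0,0} = 2
G(11) = mex{1,1,1,1,0} = 2
G(12) = mex{2,1,1,1,1} = 0
G(13) = mex{2,2,1,1,1} = 0
G(14) = mex{2,2,2,1,1} = 0
G(15) = mex{2,2,2,2,1} = 0
G(16) = mex{0,2,2,2,2} = 1
G(17) = mex{0,0,2,2,2} = 1
G(18) = mex{0,0,0,2,2} = 1
G(19) = mex{0,0,0,0,2} = 1
G(20) = mex{1,0,0,0,0} = 2
G(21) = mex{1,1,0,0,0} = 2
G(22) = mex{1,1,1,0,0} = 2
G(23) = mex{1,1,1,1,0} = 2
G(24) = mex{2,1,1,1,1} = 0
G(25) = mex{2,2,1,1,1} = 0
G(n+12) = G(n) holds for n = 0,…,7 (a full window of length max(S) = 8), so the sequence is purely periodic with period 12.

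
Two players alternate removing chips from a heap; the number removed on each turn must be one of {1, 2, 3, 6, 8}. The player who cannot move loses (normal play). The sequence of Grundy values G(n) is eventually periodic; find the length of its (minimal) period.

9

n :  0  1  2  3  4  5  6  7  8  9 10 11 12 13 14 15 16 17 18 19
G :  0  1  2  3  0  1  2  3  4  0  1  2  3  0  1  2  3  4  0  1
G(n+9) = G(n) holds for n = 0,…,7 (a full window of length max(S) = 8), so the sequence is purely periodic with period 9.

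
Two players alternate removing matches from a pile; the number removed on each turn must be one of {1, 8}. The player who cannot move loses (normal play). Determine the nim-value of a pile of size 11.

n :  0  1  2  3  4  5  6  7  8  9 10 11
G :  0  1  0  1  0  1  0  1  2  0  1  0

0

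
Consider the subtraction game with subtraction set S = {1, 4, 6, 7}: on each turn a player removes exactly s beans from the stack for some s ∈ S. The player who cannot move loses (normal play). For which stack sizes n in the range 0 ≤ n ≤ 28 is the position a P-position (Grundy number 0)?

0, 2, 5, 10, 13, 15, 18, 23, 26, 28

n :  0  1  2  3  4  5  6  7  8  9 10 11 12 13 14 15 16 17 18 19 20 21 22 23 24 25 26 27 28
G :  0  1  0  1  2  0  1  2  3  2  0  1  2  0  1  0  1  2  0  1  2  3  2  0  1  2  0  1  0
P-positions are exactly the n with G(n) = 0.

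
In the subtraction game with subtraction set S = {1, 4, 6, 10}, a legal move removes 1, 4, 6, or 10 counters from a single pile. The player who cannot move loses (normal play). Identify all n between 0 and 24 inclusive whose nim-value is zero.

G(0) = 0
G(1) = mex{0} = 1
G(2) = mex{1} = 0
G(3) = mex{0} = 1
G(4) = mex{1,0} = 2
G(5) = mex{2,1} = 0
G(6) = mex{0,0,0} = 1
G(7) = mex{1,1,1} = 0
G(8) = mex{0,2,0} = 1
G(9) = mex{1,0,1} = 2
G(10) = mex{2,1,2,0} = 3
G(11) = mex{3,0,0,1} = 2
G(12) = mex{2,1,1,0} = 3
G(13) = mex{3,2,0,1} = 4
G(14) = mex{4,3,1,2} = 0
G(15) = mex{0,2,2,0} = 1
G(16) = mex{1,3,3,1} = 0
G(17) = mex{0,4,2,0} = 1
G(18) = mex{1,0,3,1} = 2
G(19) = mex{2,1,4,2} = 0
G(20) = mex{0,0,0,3} = 1
G(21) = mex{1,1,1,2} = 0
G(22) = mex{0,2,0,3} = 1
G(23) = mex{1,0,1,4} = 2
G(24) = mex{2,1,2,0} = 3
P-positions are exactly the n with G(n) = 0.

0, 2, 5, 7, 14, 16, 19, 21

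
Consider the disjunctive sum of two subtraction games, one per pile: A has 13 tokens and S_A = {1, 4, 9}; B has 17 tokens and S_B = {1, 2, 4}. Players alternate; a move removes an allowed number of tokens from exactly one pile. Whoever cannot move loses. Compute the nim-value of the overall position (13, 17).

3

Pile A, S = {1, 4, 9}:
n :  0  1  2  3  4  5  6  7  8  9 10 11 12 13
G :  0  1  0  1  2  0  1  0  1  2  0  1  0  1
G_A(13) = 1.
Pile B, S = {1, 2, 4}:
n :  0  1  2  3  4  5  6  7  8  9 10 11 12 13 14 15 16 17
G :  0  1  2  0  1  2  0  1  2  0  1  2  0  1  2  0  1  2
G_B(17) = 2.
Combined Grundy value = 1 ⊕ 2 = 3.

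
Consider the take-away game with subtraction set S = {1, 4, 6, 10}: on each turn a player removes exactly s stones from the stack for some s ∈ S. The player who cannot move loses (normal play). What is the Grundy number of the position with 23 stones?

G(0) = 0
G(1) = mex{0} = 1
G(2) = mex{1} = 0
G(3) = mex{0} = 1
G(4) = mex{1,0} = 2
G(5) = mex{2,1} = 0
G(6) = mex{0,0,0} = 1
G(7) = mex{1,1,1} = 0
G(8) = mex{0,2,0} = 1
G(9) = mex{1,0,1} = 2
G(10) = mex{2,1,2,0} = 3
G(11) = mex{3,0,0,1} = 2
G(12) = mex{2,1,1,0} = 3
G(13) = mex{3,2,0,1} = 4
G(14) = mex{4,3,1,2} = 0
G(15) = mex{0,2,2,0} = 1
G(16) = mex{1,3,3,1} = 0
G(17) = mex{0,4,2,0} = 1
G(18) = mex{1,0,3,1} = 2
G(19) = mex{2,1,4,2} = 0
G(20) = mex{0,0,0,3} = 1
G(21) = mex{1,1,1,2} = 0
G(22) = mex{0,2,0,3} = 1
G(23) = mex{1,0,1,4} = 2

2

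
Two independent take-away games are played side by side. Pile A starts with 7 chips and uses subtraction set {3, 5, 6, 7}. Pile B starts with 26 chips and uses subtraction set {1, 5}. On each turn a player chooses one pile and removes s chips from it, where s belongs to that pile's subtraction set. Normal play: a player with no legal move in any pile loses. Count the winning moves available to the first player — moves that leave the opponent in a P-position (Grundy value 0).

Pile A, S = {3, 5, 6, 7}:
n : 0 1 2 3 4 5 6 7
G : 0 0 0 1 1 1 2 2
G_A(7) = 2.
Pile B, S = {1, 5}:
G(0) = 0
G(1) = mex{0} = 1
G(2) = mex{1} = 0
G(3) = mex{0} = 1
G(4) = mex{1} = 0
G(5) = mex{0,0} = 1
G(6) = mex{1,1} = 0
G(7) = mex{0,0} = 1
G(8) = mex{1,1} = 0
G(9) = mex{0,0} = 1
G(10) = mex{1,1} = 0
G(11) = mex{0,0} = 1
G(12) = mex{1,1} = 0
G(13) = mex{0,0} = 1
G(14) = mex{1,1} = 0
G(15) = mex{0,0} = 1
G(16) = mex{1,1} = 0
G(17) = mex{0,0} = 1
G(18) = mex{1,1} = 0
G(19) = mex{0,0} = 1
G(20) = mex{1,1} = 0
G(21) = mex{0,0} = 1
G(22) = mex{1,1} = 0
G(23) = mex{0,0} = 1
G(24) = mex{1,1} = 0
G(25) = mex{0,0} = 1
G(26) = mex{1,1} = 0
G_B(26) = 0.
Combined Grundy value = 2 ⊕ 0 = 2.
A winning move leaves total XOR = 0, i.e. changes one component's Grundy value g to g ⊕ X where X is the current total.
Pile A: need g' = 2⊕2 = 0. Options: 7−3→G=1, 7−5→G=0, 7−6→G=0, 7−7→G=0. Hits: 3.
Pile B: need g' = 0⊕2 = 2. Options: 26−1→G=1, 26−5→G=1. Hits: 0.

3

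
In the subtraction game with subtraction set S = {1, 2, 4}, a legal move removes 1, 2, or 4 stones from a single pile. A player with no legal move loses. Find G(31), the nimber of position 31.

G(0) = 0
G(1) = mex{0} = 1
G(2) = mex{1,0} = 2
G(3) = mex{2,1} = 0
G(4) = mex{0,2,0} = 1
G(5) = mex{1,0,1} = 2
G(6) = mex{2,1,2} = 0
G(7) = mex{0,2,0} = 1
G(8) = mex{1,0,1} = 2
G(9) = mex{2,1,2} = 0
G(10) = mex{0,2,0} = 1
G(11) = mex{1,0,1} = 2
G(12) = mex{2,1,2} = 0
G(13) = mex{0,2,0} = 1
G(14) = mex{1,0,1} = 2
G(15) = mex{2,1,2} = 0
G(16) = mex{0,2,0} = 1
G(17) = mex{1,0,1} = 2
G(18) = mex{2,1,2} = 0
G(19) = mex{0,2,0} = 1
G(20) = mex{1,0,1} = 2
G(21) = mex{2,1,2} = 0
G(22) = mex{0,2,0} = 1
G(23) = mex{1,0,1} = 2
G(24) = mex{2,1,2} = 0
G(25) = mex{0,2,0} = 1
G(26) = mex{1,0,1} = 2
G(27) = mex{2,1,2} = 0
G(28) = mex{0,2,0} = 1
G(29) = mex{1,0,1} = 2
G(30) = mex{2,1,2} = 0
G(31) = mex{0,2,0} = 1

1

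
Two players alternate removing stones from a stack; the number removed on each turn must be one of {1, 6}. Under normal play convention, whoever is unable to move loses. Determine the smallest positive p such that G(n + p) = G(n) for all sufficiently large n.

7

n :  0  1  2  3  4  5  6  7  8  9 10 11 12 13 14 15
G :  0  1  0  1  0  1  2  0  1  0  1  0  1  2  0  1
G(n+7) = G(n) holds for n = 0,…,5 (a full window of length max(S) = 6), so the sequence is purely periodic with period 7.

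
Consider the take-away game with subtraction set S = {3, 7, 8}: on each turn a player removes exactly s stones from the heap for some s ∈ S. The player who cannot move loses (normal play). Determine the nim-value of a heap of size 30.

n :  0  1  2  3  4  5  6  7  8  9 10 11 12 13 14 15 16 17 18 19 20 21 22 23 24 25 26 27 28 29 30
G :  0  0  0  1  1  1  0  2  2  1  3  0  0  2  1  1  0  0  2  1  1  0  0  2  1  1  0  0  2  1  1

1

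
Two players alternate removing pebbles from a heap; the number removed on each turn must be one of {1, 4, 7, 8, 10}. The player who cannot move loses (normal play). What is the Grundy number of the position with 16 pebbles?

n :  0  1  2  3  4  5  6  7  8  9 10 11 12 13 14 15 16
G :  0  1  0  1  2  0  1  2  3  2  3  0  1  3  0  1  0

0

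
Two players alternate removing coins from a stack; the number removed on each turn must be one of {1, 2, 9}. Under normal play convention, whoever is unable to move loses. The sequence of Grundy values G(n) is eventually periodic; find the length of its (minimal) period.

n :  0  1  2  3  4  5  6  7  8  9 10 11 12 13 14 15 16 17 18 19 20 21
G :  0  1  2  0  1  2  0  1  2  3  0  1  2  0  1  2  0  1  2  3  0  1
G(n+10) = G(n) holds for n = 0,…,8 (a full window of length max(S) = 9), so the sequence is purely periodic with period 10.

10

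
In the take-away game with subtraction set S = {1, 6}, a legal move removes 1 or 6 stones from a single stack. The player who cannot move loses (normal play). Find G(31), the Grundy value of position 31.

1

G(0) = 0
G(1) = mex{0} = 1
G(2) = mex{1} = 0
G(3) = mex{0} = 1
G(4) = mex{1} = 0
G(5) = mex{0} = 1
G(6) = mex{1,0} = 2
G(7) = mex{2,1} = 0
G(8) = mex{0,0} = 1
G(9) = mex{1,1} = 0
G(10) = mex{0,0} = 1
G(11) = mex{1,1} = 0
G(12) = mex{0,2} = 1
G(13) = mex{1,0} = 2
G(14) = mex{2,1} = 0
G(15) = mex{0,0} = 1
G(16) = mex{1,1} = 0
G(17) = mex{0,0} = 1
G(18) = mex{1,1} = 0
G(19) = mex{0,2} = 1
G(20) = mex{1,0} = 2
G(21) = mex{2,1} = 0
G(22) = mex{0,0} = 1
G(23) = mex{1,1} = 0
G(24) = mex{0,0} = 1
G(25) = mex{1,1} = 0
G(26) = mex{0,2} = 1
G(27) = mex{1,0} = 2
G(28) = mex{2,1} = 0
G(29) = mex{0,0} = 1
G(30) = mex{1,1} = 0
G(31) = mex{0,0} = 1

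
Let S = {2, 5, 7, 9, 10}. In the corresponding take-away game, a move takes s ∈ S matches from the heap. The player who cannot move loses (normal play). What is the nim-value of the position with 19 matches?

n :  0  1  2  3  4  5  6  7  8  9 10 11 12 13 14 15 16 17 18 19
G :  0  0  1  1  0  2  1  3  2  2  3  3  0  4  1  0  0  1  1  4

4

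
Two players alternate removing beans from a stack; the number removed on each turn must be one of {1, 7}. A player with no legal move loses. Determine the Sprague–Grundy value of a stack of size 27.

n :  0  1  2  3  4  5  6  7  8  9 10 11 12 13 14 15 16 17 18 19 20 21 22 23 24 25 26 27
G :  0  1  0  1  0  1  0  1  0  1  0  1  0  1  0  1  0  1  0  1  0  1  0  1  0  1  0  1

1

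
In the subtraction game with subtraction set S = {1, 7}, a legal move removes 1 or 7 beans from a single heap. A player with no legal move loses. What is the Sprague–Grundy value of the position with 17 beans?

n :  0  1  2  3  4  5  6  7  8  9 10 11 12 13 14 15 16 17
G :  0  1  0  1  0  1  0  1  0  1  0  1  0  1  0  1  0  1

1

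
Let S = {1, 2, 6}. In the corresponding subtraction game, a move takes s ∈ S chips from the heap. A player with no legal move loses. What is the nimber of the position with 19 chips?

G(0) = 0
G(1) = mex{0} = 1
G(2) = mex{1,0} = 2
G(3) = mex{2,1} = 0
G(4) = mex{0,2} = 1
G(5) = mex{1,0} = 2
G(6) = mex{2,1,0} = 3
G(7) = mex{3,2,1} = 0
G(8) = mex{0,3,2} = 1
G(9) = mex{1,0,0} = 2
G(10) = mex{2,1,1} = 0
G(11) = mex{0,2,2} = 1
G(12) = mex{1,0,3} = 2
G(13) = mex{2,1,0} = 3
G(14) = mex{3,2,1} = 0
G(15) = mex{0,3,2} = 1
G(16) = mex{1,0,0} = 2
G(17) = mex{2,1,1} = 0
G(18) = mex{0,2,2} = 1
G(19) = mex{1,0,3} = 2

2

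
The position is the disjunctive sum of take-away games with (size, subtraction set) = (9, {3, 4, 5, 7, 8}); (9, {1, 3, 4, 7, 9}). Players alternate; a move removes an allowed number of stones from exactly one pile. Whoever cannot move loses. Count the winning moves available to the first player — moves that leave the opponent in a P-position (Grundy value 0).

3

Pile A, S = {3, 4, 5, 7, 8}:
n : 0 1 2 3 4 5 6 7 8 9
G : 0 0 0 1 1 1 2 2 2 3
G_A(9) = 3.
Pile B, S = {1, 3, 4, 7, 9}:
n : 0 1 2 3 4 5 6 7 8 9
G : 0 1 0 1 2 3 2 3 0 1
G_B(9) = 1.
Combined Grundy value = 3 ⊕ 1 = 2.
A winning move leaves total XOR = 0, i.e. changes one component's Grundy value g to g ⊕ X where X is the current total.
Pile A: need g' = 3⊕2 = 1. Options: 9−3→G=2, 9−4→G=1, 9−5→G=1, 9−7→G=0, 9−8→G=0. Hits: 2.
Pile B: need g' = 1⊕2 = 3. Options: 9−1→G=0, 9−3→G=2, 9−4→G=3, 9−7→G=0, 9−9→G=0. Hits: 1.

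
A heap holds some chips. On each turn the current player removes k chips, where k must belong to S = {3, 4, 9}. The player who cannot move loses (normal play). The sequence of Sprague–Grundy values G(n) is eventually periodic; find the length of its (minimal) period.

G(0) = 0
G(1) = mex{} = 0
G(2) = mex{} = 0
G(3) = mex{0} = 1
G(4) = mex{0,0} = 1
G(5) = mex{0,0} = 1
G(6) = mex{1,0} = 2
G(7) = mex{1,1} = 0
G(8) = mex{1,1} = 0
G(9) = mex{2,1,0} = 3
G(10) = mex{0,2,0} = 1
G(11) = mex{0,0,0} = 1
G(12) = mex{3,0,1} = 2
G(13) = mex{1,3,1} = 0
G(14) = mex{1,1,1} = 0
G(15) = mex{2,1,2} = 0
G(16) = mex{0,2,0} = 1
G(17) = mex{0,0,0} = 1
G(18) = mex{0,0,3} = 1
G(19) = mex{1,0,1} = 2
G(20) = mex{1,1,1} = 0
G(21) = mex{1,1,2} = 0
G(22) = mex{2,1,0} = 3
G(23) = mex{0,2,0} = 1
G(24) = mex{0,0,0} = 1
G(25) = mex{3,0,1} = 2
G(26) = mex{1,3,1} = 0
G(27) = mex{1,1,1} = 0
G(n+13) = G(n) holds for n = 0,…,8 (a full window of length max(S) = 9), so the sequence is purely periodic with period 13.

13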